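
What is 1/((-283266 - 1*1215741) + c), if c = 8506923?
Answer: 1/7007916 ≈ 1.4270e-7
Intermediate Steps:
1/((-283266 - 1*1215741) + c) = 1/((-283266 - 1*1215741) + 8506923) = 1/((-283266 - 1215741) + 8506923) = 1/(-1499007 + 8506923) = 1/7007916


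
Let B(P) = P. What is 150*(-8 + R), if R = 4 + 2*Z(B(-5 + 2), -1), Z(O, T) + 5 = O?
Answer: -3000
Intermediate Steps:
Z(O, T) = -5 + O
R = -12 (R = 4 + 2*(-5 + (-5 + 2)) = 4 + 2*(-5 - 3) = 4 + 2*(-8) = 4 - 16 = -12)
150*(-8 + R) = 150*(-8 - 12) = 150*(-20) = -3000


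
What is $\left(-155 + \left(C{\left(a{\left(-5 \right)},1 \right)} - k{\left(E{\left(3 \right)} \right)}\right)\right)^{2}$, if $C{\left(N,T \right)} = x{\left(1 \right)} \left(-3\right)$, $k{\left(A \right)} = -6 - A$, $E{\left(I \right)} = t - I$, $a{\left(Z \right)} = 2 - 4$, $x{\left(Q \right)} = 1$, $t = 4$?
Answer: $22801$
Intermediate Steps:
$a{\left(Z \right)} = -2$
$E{\left(I \right)} = 4 - I$
$C{\left(N,T \right)} = -3$ ($C{\left(N,T \right)} = 1 \left(-3\right) = -3$)
$\left(-155 + \left(C{\left(a{\left(-5 \right)},1 \right)} - k{\left(E{\left(3 \right)} \right)}\right)\right)^{2} = \left(-155 - \left(-3 - \left(4 - 3\right)\right)\right)^{2} = \left(-155 - \left(-3 - 1\right)\right)^{2} = \left(-155 - -4\right)^{2} = \left(-155 + \left(-3 + 7\right)\right)^{2} = \left(-155 + 4\right)^{2} = \left(-151\right)^{2} = 22801$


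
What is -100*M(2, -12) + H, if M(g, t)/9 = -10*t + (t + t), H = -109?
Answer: -86509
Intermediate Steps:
M(g, t) = -72*t (M(g, t) = 9*(-10*t + (t + t)) = 9*(-10*t + 2*t) = 9*(-8*t) = -72*t)
-100*M(2, -12) + H = -(-7200)*(-12) - 109 = -100*864 - 109 = -86400 - 109 = -86509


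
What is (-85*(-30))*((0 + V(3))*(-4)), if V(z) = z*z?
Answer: -91800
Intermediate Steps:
V(z) = z**2
(-85*(-30))*((0 + V(3))*(-4)) = (-85*(-30))*((0 + 3**2)*(-4)) = 2550*((0 + 9)*(-4)) = 2550*(9*(-4)) = 2550*(-36) = -91800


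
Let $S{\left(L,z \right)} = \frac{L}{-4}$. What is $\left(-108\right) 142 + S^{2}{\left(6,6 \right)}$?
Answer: $- \frac{61335}{4} \approx -15334.0$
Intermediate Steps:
$S{\left(L,z \right)} = - \frac{L}{4}$ ($S{\left(L,z \right)} = L \left(- \frac{1}{4}\right) = - \frac{L}{4}$)
$\left(-108\right) 142 + S^{2}{\left(6,6 \right)} = \left(-108\right) 142 + \left(\left(- \frac{1}{4}\right) 6\right)^{2} = -15336 + \left(- \frac{3}{2}\right)^{2} = -15336 + \frac{9}{4} = - \frac{61335}{4}$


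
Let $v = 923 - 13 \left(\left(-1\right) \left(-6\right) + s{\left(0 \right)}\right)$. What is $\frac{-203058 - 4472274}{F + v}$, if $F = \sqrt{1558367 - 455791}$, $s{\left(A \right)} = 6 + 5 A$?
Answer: $\frac{1195326548}{171429} - \frac{6233776 \sqrt{68911}}{171429} \approx -2573.1$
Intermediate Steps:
$v = 767$ ($v = 923 - 13 \left(\left(-1\right) \left(-6\right) + \left(6 + 5 \cdot 0\right)\right) = 923 - 13 \left(6 + \left(6 + 0\right)\right) = 923 - 13 \left(6 + 6\right) = 923 - 156 = 767$)
$F = 4 \sqrt{68911}$ ($F = \sqrt{1102576} = 4 \sqrt{68911} \approx 1050.0$)
$\frac{-203058 - 4472274}{F + v} = \frac{-203058 - 4472274}{4 \sqrt{68911} + 767} = - \frac{4675332}{767 + 4 \sqrt{68911}}$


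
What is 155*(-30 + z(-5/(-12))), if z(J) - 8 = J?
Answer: -40145/12 ≈ -3345.4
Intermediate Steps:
z(J) = 8 + J
155*(-30 + z(-5/(-12))) = 155*(-30 + (8 - 5/(-12))) = 155*(-30 + (8 - 5*(-1/12))) = 155*(-30 + (8 + 5/12)) = 155*(-30 + 101/12) = 155*(-259/12) = -40145/12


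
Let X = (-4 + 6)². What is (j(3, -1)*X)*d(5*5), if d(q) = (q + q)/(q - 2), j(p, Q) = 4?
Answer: 800/23 ≈ 34.783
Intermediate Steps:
X = 4 (X = 2² = 4)
d(q) = 2*q/(-2 + q) (d(q) = (2*q)/(-2 + q) = 2*q/(-2 + q))
(j(3, -1)*X)*d(5*5) = (4*4)*(2*(5*5)/(-2 + 5*5)) = 16*(2*25/(-2 + 25)) = 16*(2*25/23) = 16*(2*25*(1/23)) = 16*(50/23) = 800/23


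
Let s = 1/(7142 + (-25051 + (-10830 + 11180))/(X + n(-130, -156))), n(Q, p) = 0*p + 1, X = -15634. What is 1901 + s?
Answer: 212295306520/111675587 ≈ 1901.0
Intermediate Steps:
n(Q, p) = 1 (n(Q, p) = 0 + 1 = 1)
s = 15633/111675587 (s = 1/(7142 + (-25051 + (-10830 + 11180))/(-15634 + 1)) = 1/(7142 + (-25051 + 350)/(-15633)) = 1/(7142 - 24701*(-1/15633)) = 1/(7142 + 24701/15633) = 1/(111675587/15633) = 15633/111675587 ≈ 0.00013999)
1901 + s = 1901 + 15633/111675587 = 212295306520/111675587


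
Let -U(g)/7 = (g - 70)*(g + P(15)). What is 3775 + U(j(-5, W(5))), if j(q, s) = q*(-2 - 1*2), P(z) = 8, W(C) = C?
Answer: 13575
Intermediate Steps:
j(q, s) = -4*q (j(q, s) = q*(-2 - 2) = q*(-4) = -4*q)
U(g) = -7*(-70 + g)*(8 + g) (U(g) = -7*(g - 70)*(g + 8) = -7*(-70 + g)*(8 + g))
3775 + U(j(-5, W(5))) = 3775 + (3920 - 7*(-4*(-5))² + 434*(-4*(-5))) = 3775 + (3920 - 7*20² + 434*20) = 3775 + (3920 - 7*400 + 8680) = 3775 + (3920 - 2800 + 8680) = 3775 + 9800 = 13575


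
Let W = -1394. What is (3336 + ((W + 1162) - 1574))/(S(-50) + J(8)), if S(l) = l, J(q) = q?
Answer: -255/7 ≈ -36.429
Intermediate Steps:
(3336 + ((W + 1162) - 1574))/(S(-50) + J(8)) = (3336 + ((-1394 + 1162) - 1574))/(-50 + 8) = (3336 + (-232 - 1574))/(-42) = (3336 - 1806)*(-1/42) = 1530*(-1/42) = -255/7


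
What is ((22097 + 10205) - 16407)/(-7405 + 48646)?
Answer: 15895/41241 ≈ 0.38542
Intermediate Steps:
((22097 + 10205) - 16407)/(-7405 + 48646) = (32302 - 16407)/41241 = 15895*(1/41241) = 15895/41241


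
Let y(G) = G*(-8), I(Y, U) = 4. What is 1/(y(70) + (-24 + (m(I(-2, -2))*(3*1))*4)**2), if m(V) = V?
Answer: 1/16 ≈ 0.062500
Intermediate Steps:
y(G) = -8*G
1/(y(70) + (-24 + (m(I(-2, -2))*(3*1))*4)**2) = 1/(-8*70 + (-24 + (4*(3*1))*4)**2) = 1/(-560 + (-24 + (4*3)*4)**2) = 1/(-560 + (-24 + 12*4)**2) = 1/(-560 + (-24 + 48)**2) = 1/(-560 + 24**2) = 1/(-560 + 576) = 1/16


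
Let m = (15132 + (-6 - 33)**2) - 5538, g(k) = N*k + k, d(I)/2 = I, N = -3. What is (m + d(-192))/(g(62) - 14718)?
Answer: -10731/14842 ≈ -0.72302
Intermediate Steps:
d(I) = 2*I
g(k) = -2*k (g(k) = -3*k + k = -2*k)
m = 11115 (m = (15132 + (-39)**2) - 5538 = (15132 + 1521) - 5538 = 16653 - 5538 = 11115)
(m + d(-192))/(g(62) - 14718) = (11115 + 2*(-192))/(-2*62 - 14718) = (11115 - 384)/(-124 - 14718) = 10731/(-14842) = 10731*(-1/14842) = -10731/14842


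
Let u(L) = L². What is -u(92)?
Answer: -8464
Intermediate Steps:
-u(92) = -1*92² = -1*8464 = -8464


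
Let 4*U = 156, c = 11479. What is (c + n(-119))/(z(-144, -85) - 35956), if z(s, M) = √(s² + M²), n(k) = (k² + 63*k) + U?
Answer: -653751992/1292805975 - 18182*√27961/1292805975 ≈ -0.50804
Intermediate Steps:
U = 39 (U = (¼)*156 = 39)
n(k) = 39 + k² + 63*k (n(k) = (k² + 63*k) + 39 = 39 + k² + 63*k)
z(s, M) = √(M² + s²)
(c + n(-119))/(z(-144, -85) - 35956) = (11479 + (39 + (-119)² + 63*(-119)))/(√((-85)² + (-144)²) - 35956) = (11479 + (39 + 14161 - 7497))/(√(7225 + 20736) - 35956) = (11479 + 6703)/(√27961 - 35956) = 18182/(-35956 + √27961)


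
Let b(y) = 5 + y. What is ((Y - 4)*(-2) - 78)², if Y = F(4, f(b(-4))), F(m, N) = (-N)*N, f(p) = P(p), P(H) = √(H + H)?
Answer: 4356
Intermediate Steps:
P(H) = √2*√H (P(H) = √(2*H) = √2*√H)
f(p) = √2*√p
F(m, N) = -N²
Y = -2 (Y = -(√2*√(5 - 4))² = -(√2*√1)² = -(√2*1)² = -(√2)² = -1*2 = -2)
((Y - 4)*(-2) - 78)² = ((-2 - 4)*(-2) - 78)² = (-6*(-2) - 78)² = (12 - 78)² = (-66)² = 4356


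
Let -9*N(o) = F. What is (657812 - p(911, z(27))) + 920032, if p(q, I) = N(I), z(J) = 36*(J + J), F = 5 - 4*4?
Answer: 14200585/9 ≈ 1.5778e+6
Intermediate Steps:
F = -11 (F = 5 - 16 = -11)
N(o) = 11/9 (N(o) = -⅑*(-11) = 11/9)
z(J) = 72*J (z(J) = 36*(2*J) = 72*J)
p(q, I) = 11/9
(657812 - p(911, z(27))) + 920032 = (657812 - 1*11/9) + 920032 = (657812 - 11/9) + 920032 = 5920297/9 + 920032 = 14200585/9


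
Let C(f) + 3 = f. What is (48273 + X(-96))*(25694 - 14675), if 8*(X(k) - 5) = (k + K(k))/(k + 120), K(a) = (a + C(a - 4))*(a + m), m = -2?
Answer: 17058848143/32 ≈ 5.3309e+8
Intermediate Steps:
C(f) = -3 + f
K(a) = (-7 + 2*a)*(-2 + a) (K(a) = (a + (-3 + (a - 4)))*(a - 2) = (a + (-3 + (-4 + a)))*(-2 + a) = (a + (-7 + a))*(-2 + a) = (-7 + 2*a)*(-2 + a))
X(k) = 5 + (14 - 10*k + 2*k²)/(8*(120 + k)) (X(k) = 5 + ((k + (14 - 11*k + 2*k²))/(k + 120))/8 = 5 + ((14 - 10*k + 2*k²)/(120 + k))/8 = 5 + (14 - 10*k + 2*k²)/(8*(120 + k)))
(48273 + X(-96))*(25694 - 14675) = (48273 + (2407 + (-96)² + 15*(-96))/(4*(120 - 96)))*(25694 - 14675) = (48273 + (¼)*(2407 + 9216 - 1440)/24)*11019 = (48273 + (¼)*(1/24)*10183)*11019 = (48273 + 10183/96)*11019 = (4644391/96)*11019 = 17058848143/32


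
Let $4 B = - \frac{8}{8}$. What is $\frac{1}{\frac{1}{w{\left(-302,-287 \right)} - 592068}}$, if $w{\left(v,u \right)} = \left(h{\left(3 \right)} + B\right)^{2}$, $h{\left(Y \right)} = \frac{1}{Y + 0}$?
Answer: $- \frac{85257791}{144} \approx -5.9207 \cdot 10^{5}$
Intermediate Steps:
$h{\left(Y \right)} = \frac{1}{Y}$
$B = - \frac{1}{4}$ ($B = \frac{\left(-8\right) \frac{1}{8}}{4} = \frac{1}{4} \left(-1\right) = - \frac{1}{4} \approx -0.25$)
$w{\left(v,u \right)} = \frac{1}{144}$ ($w{\left(v,u \right)} = \left(\frac{1}{3} - \frac{1}{4}\right)^{2} = \left(\frac{1}{12}\right)^{2} = \frac{1}{144}$)
$\frac{1}{\frac{1}{w{\left(-302,-287 \right)} - 592068}} = \frac{1}{\frac{1}{\frac{1}{144} - 592068}} = \frac{1}{\frac{1}{- \frac{85257791}{144}}} = \frac{1}{- \frac{144}{85257791}} = - \frac{85257791}{144}$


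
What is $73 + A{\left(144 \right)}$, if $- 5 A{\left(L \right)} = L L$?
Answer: $- \frac{20371}{5} \approx -4074.2$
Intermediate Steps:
$A{\left(L \right)} = - \frac{L^{2}}{5}$ ($A{\left(L \right)} = - \frac{L L}{5} = - \frac{L^{2}}{5}$)
$73 + A{\left(144 \right)} = 73 - \frac{144^{2}}{5} = 73 - \frac{20736}{5} = - \frac{20371}{5}$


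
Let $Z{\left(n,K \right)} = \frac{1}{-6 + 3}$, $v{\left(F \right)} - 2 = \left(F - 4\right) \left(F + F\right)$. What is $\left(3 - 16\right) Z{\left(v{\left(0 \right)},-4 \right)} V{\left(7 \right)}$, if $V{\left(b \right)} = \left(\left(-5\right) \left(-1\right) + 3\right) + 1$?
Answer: $39$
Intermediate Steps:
$v{\left(F \right)} = 2 + 2 F \left(-4 + F\right)$ ($v{\left(F \right)} = 2 + \left(F - 4\right) \left(F + F\right) = 2 + \left(-4 + F\right) 2 F = 2 + 2 F \left(-4 + F\right)$)
$V{\left(b \right)} = 9$ ($V{\left(b \right)} = \left(5 + 3\right) + 1 = 8 + 1 = 9$)
$Z{\left(n,K \right)} = - \frac{1}{3}$ ($Z{\left(n,K \right)} = \frac{1}{-3} = - \frac{1}{3}$)
$\left(3 - 16\right) Z{\left(v{\left(0 \right)},-4 \right)} V{\left(7 \right)} = \left(3 - 16\right) \left(- \frac{1}{3}\right) 9 = \left(-13\right) \left(- \frac{1}{3}\right) 9 = \frac{13}{3} \cdot 9 = 39$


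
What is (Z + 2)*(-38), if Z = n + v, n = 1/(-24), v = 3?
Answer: -2261/12 ≈ -188.42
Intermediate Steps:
n = -1/24 ≈ -0.041667
Z = 71/24 (Z = -1/24 + 3 = 71/24 ≈ 2.9583)
(Z + 2)*(-38) = (71/24 + 2)*(-38) = (119/24)*(-38) = -2261/12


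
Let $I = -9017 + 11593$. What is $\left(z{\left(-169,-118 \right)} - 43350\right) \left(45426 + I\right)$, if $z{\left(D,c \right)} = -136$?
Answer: $-2087414972$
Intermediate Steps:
$I = 2576$
$\left(z{\left(-169,-118 \right)} - 43350\right) \left(45426 + I\right) = \left(-136 - 43350\right) \left(45426 + 2576\right) = \left(-43486\right) 48002 = -2087414972$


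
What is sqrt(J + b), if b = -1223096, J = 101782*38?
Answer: 2*sqrt(661155) ≈ 1626.2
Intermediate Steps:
J = 3867716
sqrt(J + b) = sqrt(3867716 - 1223096) = sqrt(2644620) = 2*sqrt(661155)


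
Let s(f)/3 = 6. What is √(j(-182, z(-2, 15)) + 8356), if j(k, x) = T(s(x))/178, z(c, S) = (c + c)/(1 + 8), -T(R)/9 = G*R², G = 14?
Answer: 2*√16092802/89 ≈ 90.148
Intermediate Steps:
s(f) = 18 (s(f) = 3*6 = 18)
T(R) = -126*R²
z(c, S) = 2*c/9 (z(c, S) = (2*c)/9 = (2*c)*(⅑) = 2*c/9)
j(k, x) = -20412/89 (j(k, x) = -126*18²/178 = -126*324*(1/178) = -40824*1/178 = -20412/89)
√(j(-182, z(-2, 15)) + 8356) = √(-20412/89 + 8356) = √(723272/89) = 2*√16092802/89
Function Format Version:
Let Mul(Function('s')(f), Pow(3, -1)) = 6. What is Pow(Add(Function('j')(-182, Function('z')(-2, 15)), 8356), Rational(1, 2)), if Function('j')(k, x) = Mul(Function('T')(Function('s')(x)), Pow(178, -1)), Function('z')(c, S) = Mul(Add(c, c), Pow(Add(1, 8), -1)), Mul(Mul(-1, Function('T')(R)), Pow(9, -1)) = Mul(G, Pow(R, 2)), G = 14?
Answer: Mul(Rational(2, 89), Pow(16092802, Rational(1, 2))) ≈ 90.148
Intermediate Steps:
Function('s')(f) = 18 (Function('s')(f) = Mul(3, 6) = 18)
Function('T')(R) = Mul(-126, Pow(R, 2)) (Function('T')(R) = Mul(-9, Mul(14, Pow(R, 2))) = Mul(-126, Pow(R, 2)))
Function('z')(c, S) = Mul(Rational(2, 9), c) (Function('z')(c, S) = Mul(Mul(2, c), Pow(9, -1)) = Mul(Mul(2, c), Rational(1, 9)) = Mul(Rational(2, 9), c))
Function('j')(k, x) = Rational(-20412, 89) (Function('j')(k, x) = Mul(Mul(-126, Pow(18, 2)), Pow(178, -1)) = Mul(Mul(-126, 324), Rational(1, 178)) = Mul(-40824, Rational(1, 178)) = Rational(-20412, 89))
Pow(Add(Function('j')(-182, Function('z')(-2, 15)), 8356), Rational(1, 2)) = Pow(Add(Rational(-20412, 89), 8356), Rational(1, 2)) = Pow(Rational(723272, 89), Rational(1, 2)) = Mul(Rational(2, 89), Pow(16092802, Rational(1, 2)))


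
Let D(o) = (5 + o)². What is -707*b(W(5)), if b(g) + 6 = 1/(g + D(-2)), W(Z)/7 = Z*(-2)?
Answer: 259469/61 ≈ 4253.6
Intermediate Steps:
W(Z) = -14*Z (W(Z) = 7*(Z*(-2)) = 7*(-2*Z) = -14*Z)
b(g) = -6 + 1/(9 + g) (b(g) = -6 + 1/(g + (5 - 2)²) = -6 + 1/(g + 3²) = -6 + 1/(g + 9) = -6 + 1/(9 + g))
-707*b(W(5)) = -707*(-53 - (-84)*5)/(9 - 14*5) = -707*(-53 - 6*(-70))/(9 - 70) = -707*(-53 + 420)/(-61) = -(-707)*367/61 = -707*(-367/61) = 259469/61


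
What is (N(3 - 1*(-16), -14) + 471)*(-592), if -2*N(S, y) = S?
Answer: -273208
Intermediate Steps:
N(S, y) = -S/2
(N(3 - 1*(-16), -14) + 471)*(-592) = (-(3 - 1*(-16))/2 + 471)*(-592) = (-(3 + 16)/2 + 471)*(-592) = (-½*19 + 471)*(-592) = (-19/2 + 471)*(-592) = (923/2)*(-592) = -273208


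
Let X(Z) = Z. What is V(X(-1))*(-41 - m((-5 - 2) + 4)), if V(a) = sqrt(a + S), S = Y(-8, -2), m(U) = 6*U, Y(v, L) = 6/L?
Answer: -46*I ≈ -46.0*I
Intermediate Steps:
S = -3 (S = 6/(-2) = 6*(-1/2) = -3)
V(a) = sqrt(-3 + a) (V(a) = sqrt(a - 3) = sqrt(-3 + a))
V(X(-1))*(-41 - m((-5 - 2) + 4)) = sqrt(-3 - 1)*(-41 - 6*((-5 - 2) + 4)) = sqrt(-4)*(-41 - 6*(-7 + 4)) = (2*I)*(-41 - 6*(-3)) = (2*I)*(-41 - 1*(-18)) = (2*I)*(-41 + 18) = (2*I)*(-23) = -46*I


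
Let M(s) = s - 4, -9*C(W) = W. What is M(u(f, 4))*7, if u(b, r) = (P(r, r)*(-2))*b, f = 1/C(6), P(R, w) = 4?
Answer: 56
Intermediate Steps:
C(W) = -W/9
f = -3/2 (f = 1/(-1/9*6) = 1/(-2/3) = -3/2 ≈ -1.5000)
u(b, r) = -8*b (u(b, r) = (4*(-2))*b = -8*b)
M(s) = -4 + s
M(u(f, 4))*7 = (-4 - 8*(-3/2))*7 = (-4 + 12)*7 = 8*7 = 56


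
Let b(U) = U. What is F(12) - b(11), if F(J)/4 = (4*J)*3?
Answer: 565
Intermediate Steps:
F(J) = 48*J (F(J) = 4*((4*J)*3) = 4*(12*J) = 48*J)
F(12) - b(11) = 48*12 - 1*11 = 576 - 11 = 565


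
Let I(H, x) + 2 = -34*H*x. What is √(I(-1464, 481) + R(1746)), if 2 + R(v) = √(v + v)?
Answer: √(23942252 + 6*√97) ≈ 4893.1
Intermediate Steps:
R(v) = -2 + √2*√v (R(v) = -2 + √(v + v) = -2 + √(2*v) = -2 + √2*√v)
I(H, x) = -2 - 34*H*x
√(I(-1464, 481) + R(1746)) = √((-2 - 34*(-1464)*481) + (-2 + √2*√1746)) = √((-2 + 23942256) + (-2 + √2*(3*√194))) = √(23942254 + (-2 + 6*√97)) = √(23942252 + 6*√97)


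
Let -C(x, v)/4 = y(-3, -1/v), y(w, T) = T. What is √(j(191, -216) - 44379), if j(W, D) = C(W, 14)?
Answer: I*√2174557/7 ≈ 210.66*I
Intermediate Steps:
C(x, v) = 4/v (C(x, v) = -(-4)/v = 4/v)
j(W, D) = 2/7 (j(W, D) = 4/14 = 4*(1/14) = 2/7)
√(j(191, -216) - 44379) = √(2/7 - 44379) = √(-310651/7) = I*√2174557/7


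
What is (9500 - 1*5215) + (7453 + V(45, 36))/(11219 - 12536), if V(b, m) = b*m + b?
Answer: 5634227/1317 ≈ 4278.1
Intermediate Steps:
V(b, m) = b + b*m
(9500 - 1*5215) + (7453 + V(45, 36))/(11219 - 12536) = (9500 - 1*5215) + (7453 + 45*(1 + 36))/(11219 - 12536) = (9500 - 5215) + (7453 + 45*37)/(-1317) = 4285 + (7453 + 1665)*(-1/1317) = 4285 + 9118*(-1/1317) = 4285 - 9118/1317 = 5634227/1317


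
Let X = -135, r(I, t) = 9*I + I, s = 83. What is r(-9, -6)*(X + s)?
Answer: 4680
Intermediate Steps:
r(I, t) = 10*I
r(-9, -6)*(X + s) = (10*(-9))*(-135 + 83) = -90*(-52) = 4680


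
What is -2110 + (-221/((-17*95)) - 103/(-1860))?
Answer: -74560607/35340 ≈ -2109.8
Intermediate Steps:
-2110 + (-221/((-17*95)) - 103/(-1860)) = -2110 + (-221/(-1615) - 103*(-1/1860)) = -2110 + (-221*(-1/1615) + 103/1860) = -2110 + (13/95 + 103/1860) = -2110 + 6793/35340 = -74560607/35340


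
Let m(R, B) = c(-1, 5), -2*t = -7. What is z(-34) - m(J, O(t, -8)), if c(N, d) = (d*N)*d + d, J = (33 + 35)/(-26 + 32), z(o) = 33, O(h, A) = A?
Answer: 53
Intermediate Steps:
t = 7/2 (t = -1/2*(-7) = 7/2 ≈ 3.5000)
J = 34/3 (J = 68/6 = 68*(1/6) = 34/3 ≈ 11.333)
c(N, d) = d + N*d**2 (c(N, d) = (N*d)*d + d = N*d**2 + d = d + N*d**2)
m(R, B) = -20 (m(R, B) = 5*(1 - 1*5) = 5*(1 - 5) = 5*(-4) = -20)
z(-34) - m(J, O(t, -8)) = 33 - 1*(-20) = 33 + 20 = 53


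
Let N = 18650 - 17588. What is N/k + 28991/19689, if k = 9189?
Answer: 31923113/20102469 ≈ 1.5880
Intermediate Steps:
N = 1062
N/k + 28991/19689 = 1062/9189 + 28991/19689 = 1062*(1/9189) + 28991*(1/19689) = 118/1021 + 28991/19689 = 31923113/20102469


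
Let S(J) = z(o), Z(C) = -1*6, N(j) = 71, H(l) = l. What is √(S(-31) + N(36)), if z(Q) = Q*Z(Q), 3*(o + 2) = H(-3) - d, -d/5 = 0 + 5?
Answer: √39 ≈ 6.2450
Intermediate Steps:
d = -25 (d = -5*(0 + 5) = -5*5 = -25)
o = 16/3 (o = -2 + (-3 - 1*(-25))/3 = -2 + (-3 + 25)/3 = -2 + (⅓)*22 = -2 + 22/3 = 16/3 ≈ 5.3333)
Z(C) = -6
z(Q) = -6*Q (z(Q) = Q*(-6) = -6*Q)
S(J) = -32 (S(J) = -6*16/3 = -32)
√(S(-31) + N(36)) = √(-32 + 71) = √39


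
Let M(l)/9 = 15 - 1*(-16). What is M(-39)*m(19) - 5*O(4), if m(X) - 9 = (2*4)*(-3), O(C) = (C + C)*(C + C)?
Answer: -4505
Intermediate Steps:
O(C) = 4*C² (O(C) = (2*C)*(2*C) = 4*C²)
M(l) = 279 (M(l) = 9*(15 - 1*(-16)) = 9*(15 + 16) = 9*31 = 279)
m(X) = -15 (m(X) = 9 + (2*4)*(-3) = 9 + 8*(-3) = 9 - 24 = -15)
M(-39)*m(19) - 5*O(4) = 279*(-15) - 20*4² = -4185 - 20*16 = -4185 - 5*64 = -4185 - 320 = -4505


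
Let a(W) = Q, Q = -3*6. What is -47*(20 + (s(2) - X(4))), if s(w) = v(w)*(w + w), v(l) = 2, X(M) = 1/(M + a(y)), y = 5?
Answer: -18471/14 ≈ -1319.4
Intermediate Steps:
Q = -18
a(W) = -18
X(M) = 1/(-18 + M) (X(M) = 1/(M - 18) = 1/(-18 + M))
s(w) = 4*w (s(w) = 2*(w + w) = 2*(2*w) = 4*w)
-47*(20 + (s(2) - X(4))) = -47*(20 + (4*2 - 1/(-18 + 4))) = -47*(20 + (8 - 1/(-14))) = -47*(20 + (8 - 1*(-1/14))) = -47*(20 + (8 + 1/14)) = -47*(20 + 113/14) = -47*393/14 = -18471/14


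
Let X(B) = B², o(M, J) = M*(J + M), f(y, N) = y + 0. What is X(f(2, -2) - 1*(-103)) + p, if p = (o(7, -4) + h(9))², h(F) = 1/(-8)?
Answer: 733489/64 ≈ 11461.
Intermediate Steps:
f(y, N) = y
h(F) = -⅛
p = 27889/64 (p = (7*(-4 + 7) - ⅛)² = (7*3 - ⅛)² = (21 - ⅛)² = (167/8)² = 27889/64 ≈ 435.77)
X(f(2, -2) - 1*(-103)) + p = (2 - 1*(-103))² + 27889/64 = (2 + 103)² + 27889/64 = 105² + 27889/64 = 11025 + 27889/64 = 733489/64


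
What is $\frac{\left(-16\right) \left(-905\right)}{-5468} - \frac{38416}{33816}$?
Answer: $- \frac{21866074}{5778309} \approx -3.7842$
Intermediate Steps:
$\frac{\left(-16\right) \left(-905\right)}{-5468} - \frac{38416}{33816} = 14480 \left(- \frac{1}{5468}\right) - \frac{4802}{4227} = - \frac{3620}{1367} - \frac{4802}{4227} = - \frac{21866074}{5778309}$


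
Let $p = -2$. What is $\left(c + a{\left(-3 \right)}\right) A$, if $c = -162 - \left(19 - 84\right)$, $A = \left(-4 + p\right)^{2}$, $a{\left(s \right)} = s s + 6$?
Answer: $-2952$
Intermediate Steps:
$a{\left(s \right)} = 6 + s^{2}$ ($a{\left(s \right)} = s^{2} + 6 = 6 + s^{2}$)
$A = 36$ ($A = \left(-4 - 2\right)^{2} = \left(-6\right)^{2} = 36$)
$c = -97$ ($c = -162 - \left(19 - 84\right) = -162 - -65 = -162 + 65 = -97$)
$\left(c + a{\left(-3 \right)}\right) A = \left(-97 + \left(6 + \left(-3\right)^{2}\right)\right) 36 = \left(-97 + \left(6 + 9\right)\right) 36 = \left(-97 + 15\right) 36 = \left(-82\right) 36 = -2952$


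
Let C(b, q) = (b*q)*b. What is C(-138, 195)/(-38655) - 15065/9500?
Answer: -159383767/1632100 ≈ -97.656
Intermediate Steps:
C(b, q) = q*b²
C(-138, 195)/(-38655) - 15065/9500 = (195*(-138)²)/(-38655) - 15065/9500 = (195*19044)*(-1/38655) - 15065*1/9500 = 3713580*(-1/38655) - 3013/1900 = -82524/859 - 3013/1900 = -159383767/1632100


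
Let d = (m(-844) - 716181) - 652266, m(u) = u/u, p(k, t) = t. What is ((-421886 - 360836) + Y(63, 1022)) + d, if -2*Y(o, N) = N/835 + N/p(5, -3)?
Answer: -5388250688/2505 ≈ -2.1510e+6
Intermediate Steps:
m(u) = 1
d = -1368446 (d = (1 - 716181) - 652266 = -716180 - 652266 = -1368446)
Y(o, N) = 416*N/2505 (Y(o, N) = -(N/835 + N/(-3))/2 = -(N*(1/835) + N*(-⅓))/2 = -(N/835 - N/3)/2 = -(-416)*N/2505 = 416*N/2505)
((-421886 - 360836) + Y(63, 1022)) + d = ((-421886 - 360836) + (416/2505)*1022) - 1368446 = (-782722 + 425152/2505) - 1368446 = -1960293458/2505 - 1368446 = -5388250688/2505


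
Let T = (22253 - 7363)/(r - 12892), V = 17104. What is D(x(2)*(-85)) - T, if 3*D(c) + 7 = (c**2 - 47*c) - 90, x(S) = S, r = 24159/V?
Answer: 8112907082617/661441827 ≈ 12265.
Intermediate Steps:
r = 24159/17104 ≈ 1.4125
D(c) = -97/3 - 47*c/3 + c**2/3 (D(c) = -7/3 + ((c**2 - 47*c) - 90)/3 = -7/3 + (-90 + c**2 - 47*c)/3 = -7/3 + (-30 - 47*c/3 + c**2/3) = -97/3 - 47*c/3 + c**2/3)
T = -254678560/220480609 (T = (22253 - 7363)/(24159/17104 - 12892) = 14890/(-220480609/17104) = 14890*(-17104/220480609) = -254678560/220480609 ≈ -1.1551)
D(x(2)*(-85)) - T = (-97/3 - 94*(-85)/3 + (2*(-85))**2/3) - 1*(-254678560/220480609) = (-97/3 - 47/3*(-170) + (1/3)*(-170)**2) + 254678560/220480609 = (-97/3 + 7990/3 + (1/3)*28900) + 254678560/220480609 = (-97/3 + 7990/3 + 28900/3) + 254678560/220480609 = 36793/3 + 254678560/220480609 = 8112907082617/661441827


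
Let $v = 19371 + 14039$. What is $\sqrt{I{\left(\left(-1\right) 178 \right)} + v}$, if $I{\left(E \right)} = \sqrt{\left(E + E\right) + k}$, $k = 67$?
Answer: $\sqrt{33410 + 17 i} \approx 182.78 + 0.0465 i$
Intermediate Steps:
$I{\left(E \right)} = \sqrt{67 + 2 E}$ ($I{\left(E \right)} = \sqrt{\left(E + E\right) + 67} = \sqrt{2 E + 67} = \sqrt{67 + 2 E}$)
$v = 33410$
$\sqrt{I{\left(\left(-1\right) 178 \right)} + v} = \sqrt{\sqrt{67 + 2 \left(\left(-1\right) 178\right)} + 33410} = \sqrt{\sqrt{67 + 2 \left(-178\right)} + 33410} = \sqrt{\sqrt{67 - 356} + 33410} = \sqrt{\sqrt{-289} + 33410} = \sqrt{17 i + 33410} = \sqrt{33410 + 17 i}$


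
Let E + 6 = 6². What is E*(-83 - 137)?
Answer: -6600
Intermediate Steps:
E = 30 (E = -6 + 6² = -6 + 36 = 30)
E*(-83 - 137) = 30*(-83 - 137) = 30*(-220) = -6600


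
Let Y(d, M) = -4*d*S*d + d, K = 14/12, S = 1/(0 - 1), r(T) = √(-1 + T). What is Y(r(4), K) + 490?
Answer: 502 + √3 ≈ 503.73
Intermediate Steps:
S = -1 (S = 1/(-1) = -1)
K = 7/6 (K = 14*(1/12) = 7/6 ≈ 1.1667)
Y(d, M) = d + 4*d² (Y(d, M) = -4*d*(-1)*d + d = -4*(-d)*d + d = -(-4)*d² + d = 4*d² + d = d + 4*d²)
Y(r(4), K) + 490 = √(-1 + 4)*(1 + 4*√(-1 + 4)) + 490 = √3*(1 + 4*√3) + 490 = 490 + √3*(1 + 4*√3)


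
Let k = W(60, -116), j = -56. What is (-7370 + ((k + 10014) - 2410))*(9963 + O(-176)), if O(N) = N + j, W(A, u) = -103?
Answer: 1274761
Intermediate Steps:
O(N) = -56 + N (O(N) = N - 56 = -56 + N)
k = -103
(-7370 + ((k + 10014) - 2410))*(9963 + O(-176)) = (-7370 + ((-103 + 10014) - 2410))*(9963 + (-56 - 176)) = (-7370 + (9911 - 2410))*(9963 - 232) = (-7370 + 7501)*9731 = 131*9731 = 1274761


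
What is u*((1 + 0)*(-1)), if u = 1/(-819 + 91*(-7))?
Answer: 1/1456 ≈ 0.00068681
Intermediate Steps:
u = -1/1456 (u = 1/(-819 - 637) = 1/(-1456) = -1/1456 ≈ -0.00068681)
u*((1 + 0)*(-1)) = -(1 + 0)*(-1)/1456 = -(-1)/1456 = -1/1456*(-1) = 1/1456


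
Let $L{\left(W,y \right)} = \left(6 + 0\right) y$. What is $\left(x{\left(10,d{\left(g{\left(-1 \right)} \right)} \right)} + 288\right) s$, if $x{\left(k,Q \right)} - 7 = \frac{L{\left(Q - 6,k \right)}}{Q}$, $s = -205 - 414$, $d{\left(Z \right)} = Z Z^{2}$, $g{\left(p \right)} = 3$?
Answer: $- \frac{1655825}{9} \approx -1.8398 \cdot 10^{5}$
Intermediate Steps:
$d{\left(Z \right)} = Z^{3}$
$L{\left(W,y \right)} = 6 y$
$s = -619$
$x{\left(k,Q \right)} = 7 + \frac{6 k}{Q}$
$\left(x{\left(10,d{\left(g{\left(-1 \right)} \right)} \right)} + 288\right) s = \left(\left(7 + 6 \cdot 10 \frac{1}{3^{3}}\right) + 288\right) \left(-619\right) = \left(\left(7 + 6 \cdot 10 \cdot \frac{1}{27}\right) + 288\right) \left(-619\right) = \left(\left(7 + \frac{20}{9}\right) + 288\right) \left(-619\right) = \left(\frac{83}{9} + 288\right) \left(-619\right) = \frac{2675}{9} \left(-619\right) = - \frac{1655825}{9}$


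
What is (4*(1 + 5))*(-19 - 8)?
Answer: -648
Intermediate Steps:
(4*(1 + 5))*(-19 - 8) = (4*6)*(-27) = 24*(-27) = -648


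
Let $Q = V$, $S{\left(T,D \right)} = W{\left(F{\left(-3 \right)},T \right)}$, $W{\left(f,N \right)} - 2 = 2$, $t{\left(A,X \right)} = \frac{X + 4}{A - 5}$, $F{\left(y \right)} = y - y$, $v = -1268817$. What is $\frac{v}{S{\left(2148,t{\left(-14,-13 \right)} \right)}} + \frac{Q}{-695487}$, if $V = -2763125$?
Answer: $- \frac{882434676379}{2781948} \approx -3.172 \cdot 10^{5}$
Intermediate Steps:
$F{\left(y \right)} = 0$
$t{\left(A,X \right)} = \frac{4 + X}{-5 + A}$
$W{\left(f,N \right)} = 4$ ($W{\left(f,N \right)} = 2 + 2 = 4$)
$S{\left(T,D \right)} = 4$
$Q = -2763125$
$\frac{v}{S{\left(2148,t{\left(-14,-13 \right)} \right)}} + \frac{Q}{-695487} = - \frac{1268817}{4} - \frac{2763125}{-695487} = \left(-1268817\right) \frac{1}{4} - - \frac{2763125}{695487} = - \frac{1268817}{4} + \frac{2763125}{695487} = - \frac{882434676379}{2781948}$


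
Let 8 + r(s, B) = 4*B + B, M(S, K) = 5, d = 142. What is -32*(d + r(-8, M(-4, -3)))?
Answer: -5088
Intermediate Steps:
r(s, B) = -8 + 5*B (r(s, B) = -8 + (4*B + B) = -8 + 5*B)
-32*(d + r(-8, M(-4, -3))) = -32*(142 + (-8 + 5*5)) = -32*(142 + (-8 + 25)) = -32*(142 + 17) = -32*159 = -5088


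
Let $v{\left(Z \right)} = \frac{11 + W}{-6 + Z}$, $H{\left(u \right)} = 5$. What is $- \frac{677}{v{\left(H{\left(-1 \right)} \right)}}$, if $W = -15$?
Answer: $- \frac{677}{4} \approx -169.25$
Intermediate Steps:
$v{\left(Z \right)} = - \frac{4}{-6 + Z}$ ($v{\left(Z \right)} = \frac{11 - 15}{-6 + Z} = - \frac{4}{-6 + Z}$)
$- \frac{677}{v{\left(H{\left(-1 \right)} \right)}} = - \frac{677}{\left(-4\right) \frac{1}{-6 + 5}} = - \frac{677}{\left(-4\right) \frac{1}{-1}} = - \frac{677}{\left(-4\right) \left(-1\right)} = - \frac{677}{4}$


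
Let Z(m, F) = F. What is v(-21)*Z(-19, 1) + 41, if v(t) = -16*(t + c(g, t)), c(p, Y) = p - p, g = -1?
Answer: 377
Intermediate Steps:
c(p, Y) = 0
v(t) = -16*t (v(t) = -16*(t + 0) = -16*t)
v(-21)*Z(-19, 1) + 41 = -16*(-21)*1 + 41 = 336*1 + 41 = 336 + 41 = 377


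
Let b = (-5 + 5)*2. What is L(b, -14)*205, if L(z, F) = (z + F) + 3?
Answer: -2255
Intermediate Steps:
b = 0 (b = 0*2 = 0)
L(z, F) = 3 + F + z (L(z, F) = (F + z) + 3 = 3 + F + z)
L(b, -14)*205 = (3 - 14 + 0)*205 = -11*205 = -2255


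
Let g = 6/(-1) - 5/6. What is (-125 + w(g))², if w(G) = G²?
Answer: 7946761/1296 ≈ 6131.8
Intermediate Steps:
g = -41/6 (g = 6*(-1) - 5*⅙ = -6 - ⅚ = -41/6 ≈ -6.8333)
(-125 + w(g))² = (-125 + (-41/6)²)² = (-125 + 1681/36)² = (-2819/36)² = 7946761/1296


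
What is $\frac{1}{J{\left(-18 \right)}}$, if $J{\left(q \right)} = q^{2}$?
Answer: $\frac{1}{324} \approx 0.0030864$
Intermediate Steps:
$\frac{1}{J{\left(-18 \right)}} = \frac{1}{\left(-18\right)^{2}} = \frac{1}{324}$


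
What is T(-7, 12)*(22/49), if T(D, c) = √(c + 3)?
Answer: 22*√15/49 ≈ 1.7389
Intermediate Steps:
T(D, c) = √(3 + c)
T(-7, 12)*(22/49) = √(3 + 12)*(22/49) = √15*(22*(1/49)) = √15*(22/49) = 22*√15/49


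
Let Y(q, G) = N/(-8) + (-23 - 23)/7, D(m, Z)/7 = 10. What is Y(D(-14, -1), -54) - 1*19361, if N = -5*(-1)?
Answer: -1084619/56 ≈ -19368.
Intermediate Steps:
N = 5
D(m, Z) = 70 (D(m, Z) = 7*10 = 70)
Y(q, G) = -403/56 (Y(q, G) = 5/(-8) + (-23 - 23)/7 = 5*(-⅛) - 46*⅐ = -5/8 - 46/7 = -403/56)
Y(D(-14, -1), -54) - 1*19361 = -403/56 - 1*19361 = -403/56 - 19361 = -1084619/56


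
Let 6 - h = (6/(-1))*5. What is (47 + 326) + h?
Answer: 409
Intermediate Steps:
h = 36 (h = 6 - 6/(-1)*5 = 6 - 6*(-1)*5 = 6 - (-6)*5 = 6 - 1*(-30) = 6 + 30 = 36)
(47 + 326) + h = (47 + 326) + 36 = 373 + 36 = 409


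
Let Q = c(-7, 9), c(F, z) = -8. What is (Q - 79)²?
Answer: 7569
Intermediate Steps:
Q = -8
(Q - 79)² = (-8 - 79)² = (-87)² = 7569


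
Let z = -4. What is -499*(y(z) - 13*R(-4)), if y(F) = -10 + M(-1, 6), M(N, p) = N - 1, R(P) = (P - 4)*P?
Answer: 213572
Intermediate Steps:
R(P) = P*(-4 + P) (R(P) = (-4 + P)*P = P*(-4 + P))
M(N, p) = -1 + N
y(F) = -12 (y(F) = -10 + (-1 - 1) = -10 - 2 = -12)
-499*(y(z) - 13*R(-4)) = -499*(-12 - (-52)*(-4 - 4)) = -499*(-12 - (-52)*(-8)) = -499*(-12 - 13*32) = -499*(-12 - 416) = -499*(-428) = 213572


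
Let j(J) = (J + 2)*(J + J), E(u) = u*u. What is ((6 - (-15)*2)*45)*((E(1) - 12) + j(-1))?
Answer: -21060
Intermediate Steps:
E(u) = u²
j(J) = 2*J*(2 + J) (j(J) = (2 + J)*(2*J) = 2*J*(2 + J))
((6 - (-15)*2)*45)*((E(1) - 12) + j(-1)) = ((6 - (-15)*2)*45)*((1² - 12) + 2*(-1)*(2 - 1)) = ((6 - 5*(-6))*45)*((1 - 12) + 2*(-1)*1) = ((6 + 30)*45)*(-11 - 2) = (36*45)*(-13) = 1620*(-13) = -21060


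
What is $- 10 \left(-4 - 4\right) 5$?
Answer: $400$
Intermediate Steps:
$- 10 \left(-4 - 4\right) 5 = \left(-10\right) \left(-8\right) 5 = 80 \cdot 5 = 400$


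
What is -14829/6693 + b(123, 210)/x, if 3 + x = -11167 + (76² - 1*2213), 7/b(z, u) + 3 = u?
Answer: -338413288/152740953 ≈ -2.2156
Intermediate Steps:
b(z, u) = 7/(-3 + u)
x = -7607 (x = -3 + (-11167 + (76² - 1*2213)) = -3 + (-11167 + (5776 - 2213)) = -3 + (-11167 + 3563) = -3 - 7604 = -7607)
-14829/6693 + b(123, 210)/x = -14829/6693 + (7/(-3 + 210))/(-7607) = -14829*1/6693 + (7/207)*(-1/7607) = -4943/2231 + (7*(1/207))*(-1/7607) = -4943/2231 + (7/207)*(-1/7607) = -4943/2231 - 7/1574649 = -338413288/152740953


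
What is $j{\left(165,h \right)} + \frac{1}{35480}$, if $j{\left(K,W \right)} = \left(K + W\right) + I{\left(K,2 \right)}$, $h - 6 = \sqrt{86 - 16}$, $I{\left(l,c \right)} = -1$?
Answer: $\frac{6031601}{35480} + \sqrt{70} \approx 178.37$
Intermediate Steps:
$h = 6 + \sqrt{70}$ ($h = 6 + \sqrt{86 - 16} = 6 + \sqrt{70} \approx 14.367$)
$j{\left(K,W \right)} = -1 + K + W$ ($j{\left(K,W \right)} = \left(K + W\right) - 1 = -1 + K + W$)
$j{\left(165,h \right)} + \frac{1}{35480} = \left(-1 + 165 + \left(6 + \sqrt{70}\right)\right) + \frac{1}{35480} = \left(170 + \sqrt{70}\right) + \frac{1}{35480} = \frac{6031601}{35480} + \sqrt{70}$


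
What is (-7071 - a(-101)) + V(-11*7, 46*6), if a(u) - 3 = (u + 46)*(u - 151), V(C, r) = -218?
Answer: -21152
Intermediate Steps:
a(u) = 3 + (-151 + u)*(46 + u) (a(u) = 3 + (u + 46)*(u - 151) = 3 + (46 + u)*(-151 + u) = 3 + (-151 + u)*(46 + u))
(-7071 - a(-101)) + V(-11*7, 46*6) = (-7071 - (-6943 + (-101)**2 - 105*(-101))) - 218 = (-7071 - (-6943 + 10201 + 10605)) - 218 = (-7071 - 1*13863) - 218 = (-7071 - 13863) - 218 = -20934 - 218 = -21152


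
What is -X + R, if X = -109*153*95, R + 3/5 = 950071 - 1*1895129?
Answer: 3196282/5 ≈ 6.3926e+5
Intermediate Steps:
R = -4725293/5 (R = -⅗ + (950071 - 1*1895129) = -⅗ + (950071 - 1895129) = -⅗ - 945058 = -4725293/5 ≈ -9.4506e+5)
X = -1584315 (X = -16677*95 = -1584315)
-X + R = -1*(-1584315) - 4725293/5 = 1584315 - 4725293/5 = 3196282/5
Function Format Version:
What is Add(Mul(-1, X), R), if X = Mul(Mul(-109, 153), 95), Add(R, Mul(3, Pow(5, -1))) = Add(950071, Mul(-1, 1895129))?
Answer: Rational(3196282, 5) ≈ 6.3926e+5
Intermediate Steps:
R = Rational(-4725293, 5) (R = Add(Rational(-3, 5), Add(950071, Mul(-1, 1895129))) = Add(Rational(-3, 5), Add(950071, -1895129)) = Add(Rational(-3, 5), -945058) = Rational(-4725293, 5) ≈ -9.4506e+5)
X = -1584315 (X = Mul(-16677, 95) = -1584315)
Add(Mul(-1, X), R) = Add(Mul(-1, -1584315), Rational(-4725293, 5)) = Add(1584315, Rational(-4725293, 5)) = Rational(3196282, 5)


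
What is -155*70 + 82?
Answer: -10768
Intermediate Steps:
-155*70 + 82 = -10850 + 82 = -10768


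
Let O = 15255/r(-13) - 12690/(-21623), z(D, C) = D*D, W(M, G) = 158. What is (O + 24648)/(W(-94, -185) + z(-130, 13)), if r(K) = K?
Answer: 2199611419/1598328914 ≈ 1.3762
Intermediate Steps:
z(D, C) = D²
O = -329693895/281099 (O = 15255/(-13) - 12690/(-21623) = 15255*(-1/13) - 12690*(-1/21623) = -15255/13 + 12690/21623 = -329693895/281099 ≈ -1172.9)
(O + 24648)/(W(-94, -185) + z(-130, 13)) = (-329693895/281099 + 24648)/(158 + (-130)²) = 6598834257/(281099*(158 + 16900)) = (6598834257/281099)/17058 = (6598834257/281099)*(1/17058) = 2199611419/1598328914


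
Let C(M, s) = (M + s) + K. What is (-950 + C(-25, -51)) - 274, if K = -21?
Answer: -1321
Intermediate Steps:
C(M, s) = -21 + M + s (C(M, s) = (M + s) - 21 = -21 + M + s)
(-950 + C(-25, -51)) - 274 = (-950 + (-21 - 25 - 51)) - 274 = (-950 - 97) - 274 = -1047 - 274 = -1321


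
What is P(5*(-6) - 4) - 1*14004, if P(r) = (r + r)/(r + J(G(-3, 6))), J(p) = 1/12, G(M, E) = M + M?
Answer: -5698812/407 ≈ -14002.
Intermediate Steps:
G(M, E) = 2*M
J(p) = 1/12
P(r) = 2*r/(1/12 + r) (P(r) = (r + r)/(r + 1/12) = (2*r)/(1/12 + r) = 2*r/(1/12 + r))
P(5*(-6) - 4) - 1*14004 = 24*(5*(-6) - 4)/(1 + 12*(5*(-6) - 4)) - 1*14004 = 24*(-30 - 4)/(1 + 12*(-30 - 4)) - 14004 = 24*(-34)/(1 + 12*(-34)) - 14004 = 24*(-34)/(1 - 408) - 14004 = 24*(-34)/(-407) - 14004 = 24*(-34)*(-1/407) - 14004 = 816/407 - 14004 = -5698812/407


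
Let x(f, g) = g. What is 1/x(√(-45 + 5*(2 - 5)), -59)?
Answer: -1/59 ≈ -0.016949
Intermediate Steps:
1/x(√(-45 + 5*(2 - 5)), -59) = 1/(-59) = -1/59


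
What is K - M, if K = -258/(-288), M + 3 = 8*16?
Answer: -5957/48 ≈ -124.10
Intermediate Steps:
M = 125 (M = -3 + 8*16 = -3 + 128 = 125)
K = 43/48 (K = -258*(-1/288) = 43/48 ≈ 0.89583)
K - M = 43/48 - 1*125 = 43/48 - 125 = -5957/48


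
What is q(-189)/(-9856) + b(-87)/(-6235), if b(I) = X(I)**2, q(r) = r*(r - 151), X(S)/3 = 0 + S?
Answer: -1320273/75680 ≈ -17.445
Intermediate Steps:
X(S) = 3*S (X(S) = 3*(0 + S) = 3*S)
q(r) = r*(-151 + r)
b(I) = 9*I**2 (b(I) = (3*I)**2 = 9*I**2)
q(-189)/(-9856) + b(-87)/(-6235) = -189*(-151 - 189)/(-9856) + (9*(-87)**2)/(-6235) = -189*(-340)*(-1/9856) + (9*7569)*(-1/6235) = 64260*(-1/9856) + 68121*(-1/6235) = -2295/352 - 2349/215 = -1320273/75680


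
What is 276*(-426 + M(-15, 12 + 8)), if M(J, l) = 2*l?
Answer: -106536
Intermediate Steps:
276*(-426 + M(-15, 12 + 8)) = 276*(-426 + 2*(12 + 8)) = 276*(-426 + 2*20) = 276*(-426 + 40) = 276*(-386) = -106536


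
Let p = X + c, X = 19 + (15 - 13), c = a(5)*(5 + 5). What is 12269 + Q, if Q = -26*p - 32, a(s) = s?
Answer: 10391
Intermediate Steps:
c = 50 (c = 5*(5 + 5) = 5*10 = 50)
X = 21 (X = 19 + 2 = 21)
p = 71 (p = 21 + 50 = 71)
Q = -1878 (Q = -26*71 - 32 = -1846 - 32 = -1878)
12269 + Q = 12269 - 1878 = 10391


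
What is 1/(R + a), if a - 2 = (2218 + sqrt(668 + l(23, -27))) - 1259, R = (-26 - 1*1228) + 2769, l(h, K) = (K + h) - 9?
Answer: 2476/6129921 - sqrt(655)/6129921 ≈ 0.00039975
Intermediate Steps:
l(h, K) = -9 + K + h
R = 1515 (R = (-26 - 1228) + 2769 = -1254 + 2769 = 1515)
a = 961 + sqrt(655) (a = 2 + ((2218 + sqrt(668 + (-9 - 27 + 23))) - 1259) = 2 + ((2218 + sqrt(668 - 13)) - 1259) = 2 + ((2218 + sqrt(655)) - 1259) = 2 + (959 + sqrt(655)) = 961 + sqrt(655) ≈ 986.59)
1/(R + a) = 1/(1515 + (961 + sqrt(655))) = 1/(2476 + sqrt(655))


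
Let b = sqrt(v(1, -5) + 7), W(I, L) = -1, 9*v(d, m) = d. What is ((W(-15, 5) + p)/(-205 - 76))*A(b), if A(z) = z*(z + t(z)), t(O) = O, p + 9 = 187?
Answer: -7552/843 ≈ -8.9585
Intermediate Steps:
p = 178 (p = -9 + 187 = 178)
v(d, m) = d/9
b = 8/3 (b = sqrt((1/9)*1 + 7) = sqrt(1/9 + 7) = sqrt(64/9) = 8/3 ≈ 2.6667)
A(z) = 2*z**2 (A(z) = z*(z + z) = z*(2*z) = 2*z**2)
((W(-15, 5) + p)/(-205 - 76))*A(b) = ((-1 + 178)/(-205 - 76))*(2*(8/3)**2) = (177/(-281))*(2*(64/9)) = (177*(-1/281))*(128/9) = -177/281*128/9 = -7552/843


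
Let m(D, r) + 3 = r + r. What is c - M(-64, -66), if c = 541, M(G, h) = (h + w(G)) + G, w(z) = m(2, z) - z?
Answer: 738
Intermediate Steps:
m(D, r) = -3 + 2*r (m(D, r) = -3 + (r + r) = -3 + 2*r)
w(z) = -3 + z (w(z) = (-3 + 2*z) - z = -3 + z)
M(G, h) = -3 + h + 2*G (M(G, h) = (h + (-3 + G)) + G = (-3 + G + h) + G = -3 + h + 2*G)
c - M(-64, -66) = 541 - (-3 - 66 + 2*(-64)) = 541 - (-3 - 66 - 128) = 541 - 1*(-197) = 541 + 197 = 738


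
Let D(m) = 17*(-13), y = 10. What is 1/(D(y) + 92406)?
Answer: 1/92185 ≈ 1.0848e-5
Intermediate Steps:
D(m) = -221
1/(D(y) + 92406) = 1/(-221 + 92406) = 1/92185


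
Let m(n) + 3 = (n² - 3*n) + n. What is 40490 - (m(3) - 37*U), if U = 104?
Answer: 44338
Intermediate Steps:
m(n) = -3 + n² - 2*n (m(n) = -3 + ((n² - 3*n) + n) = -3 + (n² - 2*n) = -3 + n² - 2*n)
40490 - (m(3) - 37*U) = 40490 - ((-3 + 3² - 2*3) - 37*104) = 40490 - ((-3 + 9 - 6) - 3848) = 40490 - (0 - 3848) = 40490 - 1*(-3848) = 40490 + 3848 = 44338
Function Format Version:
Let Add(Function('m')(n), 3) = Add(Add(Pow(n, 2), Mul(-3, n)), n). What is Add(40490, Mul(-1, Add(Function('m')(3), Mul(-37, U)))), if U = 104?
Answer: 44338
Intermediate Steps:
Function('m')(n) = Add(-3, Pow(n, 2), Mul(-2, n)) (Function('m')(n) = Add(-3, Add(Add(Pow(n, 2), Mul(-3, n)), n)) = Add(-3, Add(Pow(n, 2), Mul(-2, n))) = Add(-3, Pow(n, 2), Mul(-2, n)))
Add(40490, Mul(-1, Add(Function('m')(3), Mul(-37, U)))) = Add(40490, Mul(-1, Add(Add(-3, Pow(3, 2), Mul(-2, 3)), Mul(-37, 104)))) = Add(40490, Mul(-1, Add(Add(-3, 9, -6), -3848))) = Add(40490, Mul(-1, Add(0, -3848))) = Add(40490, Mul(-1, -3848)) = Add(40490, 3848) = 44338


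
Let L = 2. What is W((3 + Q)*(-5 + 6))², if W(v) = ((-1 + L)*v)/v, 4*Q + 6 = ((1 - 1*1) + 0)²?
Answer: 1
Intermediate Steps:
Q = -3/2 (Q = -3/2 + ((1 - 1*1) + 0)²/4 = -3/2 + ((1 - 1) + 0)²/4 = -3/2 + (0 + 0)²/4 = -3/2 + (¼)*0² = -3/2 + (¼)*0 = -3/2 + 0 = -3/2 ≈ -1.5000)
W(v) = 1 (W(v) = ((-1 + 2)*v)/v = (1*v)/v = v/v = 1)
W((3 + Q)*(-5 + 6))² = 1² = 1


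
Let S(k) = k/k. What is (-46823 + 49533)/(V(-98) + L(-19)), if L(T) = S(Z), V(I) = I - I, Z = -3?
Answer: 2710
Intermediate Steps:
V(I) = 0
S(k) = 1
L(T) = 1
(-46823 + 49533)/(V(-98) + L(-19)) = (-46823 + 49533)/(0 + 1) = 2710/1 = 2710*1 = 2710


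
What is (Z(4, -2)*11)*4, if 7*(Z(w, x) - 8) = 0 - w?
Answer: 2288/7 ≈ 326.86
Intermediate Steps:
Z(w, x) = 8 - w/7 (Z(w, x) = 8 + (0 - w)/7 = 8 + (-w)/7 = 8 - w/7)
(Z(4, -2)*11)*4 = ((8 - 1/7*4)*11)*4 = ((8 - 4/7)*11)*4 = ((52/7)*11)*4 = (572/7)*4 = 2288/7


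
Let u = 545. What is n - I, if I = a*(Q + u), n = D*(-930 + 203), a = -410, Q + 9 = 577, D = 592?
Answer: 25946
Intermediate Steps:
Q = 568 (Q = -9 + 577 = 568)
n = -430384 (n = 592*(-930 + 203) = 592*(-727) = -430384)
I = -456330 (I = -410*(568 + 545) = -410*1113 = -456330)
n - I = -430384 - 1*(-456330) = -430384 + 456330 = 25946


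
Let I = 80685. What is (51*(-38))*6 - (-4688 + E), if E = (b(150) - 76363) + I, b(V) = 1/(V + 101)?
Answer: -2826763/251 ≈ -11262.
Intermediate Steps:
b(V) = 1/(101 + V)
E = 1084823/251 (E = (1/(101 + 150) - 76363) + 80685 = (1/251 - 76363) + 80685 = -19167112/251 + 80685 = 1084823/251 ≈ 4322.0)
(51*(-38))*6 - (-4688 + E) = (51*(-38))*6 - (-4688 + 1084823/251) = -1938*6 - 1*(-91865/251) = -11628 + 91865/251 = -2826763/251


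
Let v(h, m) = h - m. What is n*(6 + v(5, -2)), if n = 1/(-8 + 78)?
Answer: 13/70 ≈ 0.18571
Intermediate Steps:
n = 1/70 ≈ 0.014286
n*(6 + v(5, -2)) = (6 + (5 - 1*(-2)))/70 = (6 + (5 + 2))/70 = (6 + 7)/70 = (1/70)*13 = 13/70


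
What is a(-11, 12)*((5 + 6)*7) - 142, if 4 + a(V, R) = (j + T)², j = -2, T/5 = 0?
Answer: -142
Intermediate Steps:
T = 0 (T = 5*0 = 0)
a(V, R) = 0 (a(V, R) = -4 + (-2 + 0)² = -4 + (-2)² = -4 + 4 = 0)
a(-11, 12)*((5 + 6)*7) - 142 = 0*((5 + 6)*7) - 142 = 0*(11*7) - 142 = 0*77 - 142 = 0 - 142 = -142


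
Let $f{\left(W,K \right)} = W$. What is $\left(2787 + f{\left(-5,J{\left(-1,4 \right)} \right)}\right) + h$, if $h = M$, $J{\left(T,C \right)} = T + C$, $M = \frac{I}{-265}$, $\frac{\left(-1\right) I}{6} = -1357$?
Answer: $\frac{729088}{265} \approx 2751.3$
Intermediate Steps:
$I = 8142$ ($I = \left(-6\right) \left(-1357\right) = 8142$)
$M = - \frac{8142}{265}$ ($M = \frac{8142}{-265} = 8142 \left(- \frac{1}{265}\right) = - \frac{8142}{265} \approx -30.725$)
$J{\left(T,C \right)} = C + T$
$h = - \frac{8142}{265} \approx -30.725$
$\left(2787 + f{\left(-5,J{\left(-1,4 \right)} \right)}\right) + h = \left(2787 - 5\right) - \frac{8142}{265} = 2782 - \frac{8142}{265} = \frac{729088}{265}$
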